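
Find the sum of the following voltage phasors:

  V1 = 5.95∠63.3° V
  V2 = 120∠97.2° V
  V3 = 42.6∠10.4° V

Step 1 — Convert each phasor to rectangular form:
  V1 = 5.95·(cos(63.3°) + j·sin(63.3°)) = 2.673 + j5.316 V
  V2 = 120·(cos(97.2°) + j·sin(97.2°)) = -15.04 + j119.1 V
  V3 = 42.6·(cos(10.4°) + j·sin(10.4°)) = 41.9 + j7.69 V
Step 2 — Sum components: V_total = 29.53 + j132.1 V.
Step 3 — Convert to polar: |V_total| = 135.3 V, ∠V_total = 77.4°.

V_total = 135.3∠77.4° V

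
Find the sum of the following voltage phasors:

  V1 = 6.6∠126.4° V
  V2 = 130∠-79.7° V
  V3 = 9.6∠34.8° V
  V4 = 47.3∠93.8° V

Step 1 — Convert each phasor to rectangular form:
  V1 = 6.6·(cos(126.4°) + j·sin(126.4°)) = -3.917 + j5.312 V
  V2 = 130·(cos(-79.7°) + j·sin(-79.7°)) = 23.24 - j127.9 V
  V3 = 9.6·(cos(34.8°) + j·sin(34.8°)) = 7.883 + j5.479 V
  V4 = 47.3·(cos(93.8°) + j·sin(93.8°)) = -3.135 + j47.2 V
Step 2 — Sum components: V_total = 24.08 - j69.92 V.
Step 3 — Convert to polar: |V_total| = 73.95 V, ∠V_total = -71.0°.

V_total = 73.95∠-71.0° V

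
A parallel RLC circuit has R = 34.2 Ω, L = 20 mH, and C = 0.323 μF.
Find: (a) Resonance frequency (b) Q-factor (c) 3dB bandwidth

Step 1 — Resonance: ω₀ = 1/√(LC) = 1/√(0.02·3.23e-07) = 1.244e+04 rad/s.
Step 2 — f₀ = ω₀/(2π) = 1980 Hz.
Step 3 — Parallel Q: Q = R/(ω₀L) = 34.2/(1.244e+04·0.02) = 0.1374.
Step 4 — Bandwidth: Δω = ω₀/Q = 9.053e+04 rad/s; BW = Δω/(2π) = 1.441e+04 Hz.

(a) f₀ = 1980 Hz  (b) Q = 0.1374  (c) BW = 1.441e+04 Hz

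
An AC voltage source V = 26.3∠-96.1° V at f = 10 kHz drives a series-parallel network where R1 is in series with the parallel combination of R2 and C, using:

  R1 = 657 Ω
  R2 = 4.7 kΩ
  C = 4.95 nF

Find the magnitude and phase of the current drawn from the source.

Step 1 — Angular frequency: ω = 2π·f = 2π·1e+04 = 6.283e+04 rad/s.
Step 2 — Component impedances:
  R1: Z = R = 657 Ω
  R2: Z = R = 4700 Ω
  C: Z = 1/(jωC) = -j/(ω·C) = 0 - j3215 Ω
Step 3 — Parallel branch: R2 || C = 1/(1/R2 + 1/C) = 1498 - j2190 Ω.
Step 4 — Series with R1: Z_total = R1 + (R2 || C) = 2155 - j2190 Ω = 3073∠-45.5° Ω.
Step 5 — Source phasor: V = 26.3∠-96.1° V = -2.795 - j26.15 V.
Step 6 — Ohm's law: I = V / Z_total = (-2.795 - j26.15) / (2155 - j2190) = 0.005428 - j0.006617 A.
Step 7 — Convert to polar: |I| = 0.008559 A, ∠I = -50.6°.

I = 0.008559∠-50.6° A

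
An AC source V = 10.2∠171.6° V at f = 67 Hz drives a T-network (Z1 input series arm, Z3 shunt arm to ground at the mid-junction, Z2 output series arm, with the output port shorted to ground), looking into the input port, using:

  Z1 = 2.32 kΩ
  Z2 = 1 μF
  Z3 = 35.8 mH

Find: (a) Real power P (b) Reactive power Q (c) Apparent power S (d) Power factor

Step 1 — Angular frequency: ω = 2π·f = 2π·67 = 421 rad/s.
Step 2 — Component impedances:
  Z1: Z = R = 2320 Ω
  Z2: Z = 1/(jωC) = -j/(ω·C) = 0 - j2375 Ω
  Z3: Z = jωL = j·421·0.0358 = 0 + j15.07 Ω
Step 3 — With the output port shorted to ground, the output series arm Z2 runs from the junction to ground; the shunt arm Z3 also runs from the junction to ground. They appear in parallel: Z3 || Z2 = 0 + j15.17 Ω.
Step 4 — Series with input arm Z1: Z_in = Z1 + (Z3 || Z2) = 2320 + j15.17 Ω = 2320∠0.4° Ω.
Step 5 — Source phasor: V = 10.2∠171.6° V = -10.09 + j1.49 V.
Step 6 — Current: I = V / Z = -0.004345 + j0.0006707 A = 0.004396∠171.2° A.
Step 7 — Complex power: S = V·I* = 0.04484 + j0.0002932 VA.
Step 8 — Real power: P = Re(S) = 0.04484 W.
Step 9 — Reactive power: Q = Im(S) = 0.0002932 VAR.
Step 10 — Apparent power: |S| = 0.04484 VA.
Step 11 — Power factor: PF = P/|S| = 1 (lagging).

(a) P = 0.04484 W  (b) Q = 0.0002932 VAR  (c) S = 0.04484 VA  (d) PF = 1 (lagging)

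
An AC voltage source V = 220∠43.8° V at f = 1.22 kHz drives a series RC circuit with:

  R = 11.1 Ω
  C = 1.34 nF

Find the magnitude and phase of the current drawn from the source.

Step 1 — Angular frequency: ω = 2π·f = 2π·1220 = 7665 rad/s.
Step 2 — Component impedances:
  R: Z = R = 11.1 Ω
  C: Z = 1/(jωC) = -j/(ω·C) = 0 - j9.735e+04 Ω
Step 3 — Series combination: Z_total = R + C = 11.1 - j9.735e+04 Ω = 9.735e+04∠-90.0° Ω.
Step 4 — Source phasor: V = 220∠43.8° V = 158.8 + j152.3 V.
Step 5 — Ohm's law: I = V / Z_total = (158.8 + j152.3) / (11.1 - j9.735e+04) = -0.001564 + j0.001631 A.
Step 6 — Convert to polar: |I| = 0.00226 A, ∠I = 133.8°.

I = 0.00226∠133.8° A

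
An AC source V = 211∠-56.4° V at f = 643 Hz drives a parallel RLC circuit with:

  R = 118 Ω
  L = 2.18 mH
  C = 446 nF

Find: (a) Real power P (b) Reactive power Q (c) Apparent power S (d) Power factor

Step 1 — Angular frequency: ω = 2π·f = 2π·643 = 4040 rad/s.
Step 2 — Component impedances:
  R: Z = R = 118 Ω
  L: Z = jωL = j·4040·0.00218 = 0 + j8.807 Ω
  C: Z = 1/(jωC) = -j/(ω·C) = 0 - j555 Ω
Step 3 — Parallel combination: 1/Z_total = 1/R + 1/L + 1/C; Z_total = 0.6749 + j8.898 Ω = 8.924∠85.7° Ω.
Step 4 — Source phasor: V = 211∠-56.4° V = 116.8 - j175.7 V.
Step 5 — Current: I = V / Z = -18.65 - j14.54 A = 23.64∠-142.1° A.
Step 6 — Complex power: S = V·I* = 377.3 + j4975 VA.
Step 7 — Real power: P = Re(S) = 377.3 W.
Step 8 — Reactive power: Q = Im(S) = 4975 VAR.
Step 9 — Apparent power: |S| = 4989 VA.
Step 10 — Power factor: PF = P/|S| = 0.07563 (lagging).

(a) P = 377.3 W  (b) Q = 4975 VAR  (c) S = 4989 VA  (d) PF = 0.07563 (lagging)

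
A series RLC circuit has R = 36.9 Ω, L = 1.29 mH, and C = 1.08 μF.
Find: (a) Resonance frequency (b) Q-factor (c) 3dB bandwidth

Step 1 — Resonance: ω₀ = 1/√(LC) = 1/√(0.00129·1.08e-06) = 2.679e+04 rad/s.
Step 2 — f₀ = ω₀/(2π) = 4264 Hz.
Step 3 — Series Q: Q = ω₀L/R = 2.679e+04·0.00129/36.9 = 0.9366.
Step 4 — Bandwidth: Δω = ω₀/Q = 2.86e+04 rad/s; BW = Δω/(2π) = 4553 Hz.

(a) f₀ = 4264 Hz  (b) Q = 0.9366  (c) BW = 4553 Hz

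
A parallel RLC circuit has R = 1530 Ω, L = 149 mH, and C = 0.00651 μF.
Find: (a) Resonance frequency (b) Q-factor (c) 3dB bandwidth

Step 1 — Resonance: ω₀ = 1/√(LC) = 1/√(0.149·6.51e-09) = 3.211e+04 rad/s.
Step 2 — f₀ = ω₀/(2π) = 5110 Hz.
Step 3 — Parallel Q: Q = R/(ω₀L) = 1530/(3.211e+04·0.149) = 0.3198.
Step 4 — Bandwidth: Δω = ω₀/Q = 1.004e+05 rad/s; BW = Δω/(2π) = 1.598e+04 Hz.

(a) f₀ = 5110 Hz  (b) Q = 0.3198  (c) BW = 1.598e+04 Hz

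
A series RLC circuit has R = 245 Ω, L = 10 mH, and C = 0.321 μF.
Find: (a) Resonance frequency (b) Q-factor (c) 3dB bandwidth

Step 1 — Resonance: ω₀ = 1/√(LC) = 1/√(0.01·3.21e-07) = 1.765e+04 rad/s.
Step 2 — f₀ = ω₀/(2π) = 2809 Hz.
Step 3 — Series Q: Q = ω₀L/R = 1.765e+04·0.01/245 = 0.7204.
Step 4 — Bandwidth: Δω = ω₀/Q = 2.45e+04 rad/s; BW = Δω/(2π) = 3899 Hz.

(a) f₀ = 2809 Hz  (b) Q = 0.7204  (c) BW = 3899 Hz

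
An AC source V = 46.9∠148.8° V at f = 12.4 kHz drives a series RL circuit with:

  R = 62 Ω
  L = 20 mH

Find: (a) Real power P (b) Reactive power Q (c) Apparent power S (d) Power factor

Step 1 — Angular frequency: ω = 2π·f = 2π·1.24e+04 = 7.791e+04 rad/s.
Step 2 — Component impedances:
  R: Z = R = 62 Ω
  L: Z = jωL = j·7.791e+04·0.02 = 0 + j1558 Ω
Step 3 — Series combination: Z_total = R + L = 62 + j1558 Ω = 1559∠87.7° Ω.
Step 4 — Source phasor: V = 46.9∠148.8° V = -40.12 + j24.3 V.
Step 5 — Current: I = V / Z = 0.01454 + j0.02632 A = 0.03007∠61.1° A.
Step 6 — Complex power: S = V·I* = 0.05608 + j1.409 VA.
Step 7 — Real power: P = Re(S) = 0.05608 W.
Step 8 — Reactive power: Q = Im(S) = 1.409 VAR.
Step 9 — Apparent power: |S| = 1.41 VA.
Step 10 — Power factor: PF = P/|S| = 0.03976 (lagging).

(a) P = 0.05608 W  (b) Q = 1.409 VAR  (c) S = 1.41 VA  (d) PF = 0.03976 (lagging)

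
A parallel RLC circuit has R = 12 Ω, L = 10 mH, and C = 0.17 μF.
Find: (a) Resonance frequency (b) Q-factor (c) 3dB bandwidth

Step 1 — Resonance: ω₀ = 1/√(LC) = 1/√(0.01·1.7e-07) = 2.425e+04 rad/s.
Step 2 — f₀ = ω₀/(2π) = 3860 Hz.
Step 3 — Parallel Q: Q = R/(ω₀L) = 12/(2.425e+04·0.01) = 0.04948.
Step 4 — Bandwidth: Δω = ω₀/Q = 4.902e+05 rad/s; BW = Δω/(2π) = 7.802e+04 Hz.

(a) f₀ = 3860 Hz  (b) Q = 0.04948  (c) BW = 7.802e+04 Hz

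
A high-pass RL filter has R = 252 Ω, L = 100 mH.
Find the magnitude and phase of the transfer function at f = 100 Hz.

Step 1 — Angular frequency: ω = 2π·100 = 628.3 rad/s.
Step 2 — Transfer function: H(jω) = jωL/(R + jωL).
Step 3 — Numerator jωL = j·62.83; denominator R + jωL = 252 + j62.83.
Step 4 — H = 0.05853 + j0.2347.
Step 5 — Magnitude: |H| = 0.2419 (-12.3 dB); phase: φ = 76.0°.

|H| = 0.2419 (-12.3 dB), φ = 76.0°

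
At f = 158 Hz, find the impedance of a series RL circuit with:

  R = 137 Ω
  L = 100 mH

Step 1 — Angular frequency: ω = 2π·f = 2π·158 = 992.7 rad/s.
Step 2 — Component impedances:
  R: Z = R = 137 Ω
  L: Z = jωL = j·992.7·0.1 = 0 + j99.27 Ω
Step 3 — Series combination: Z_total = R + L = 137 + j99.27 Ω = 169.2∠35.9° Ω.

Z = 137 + j99.27 Ω = 169.2∠35.9° Ω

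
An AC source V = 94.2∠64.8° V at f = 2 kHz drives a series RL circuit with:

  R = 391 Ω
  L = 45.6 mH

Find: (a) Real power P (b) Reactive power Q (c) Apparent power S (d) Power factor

Step 1 — Angular frequency: ω = 2π·f = 2π·2000 = 1.257e+04 rad/s.
Step 2 — Component impedances:
  R: Z = R = 391 Ω
  L: Z = jωL = j·1.257e+04·0.0456 = 0 + j573 Ω
Step 3 — Series combination: Z_total = R + L = 391 + j573 Ω = 693.7∠55.7° Ω.
Step 4 — Source phasor: V = 94.2∠64.8° V = 40.11 + j85.23 V.
Step 5 — Current: I = V / Z = 0.1341 + j0.02149 A = 0.1358∠9.1° A.
Step 6 — Complex power: S = V·I* = 7.21 + j10.57 VA.
Step 7 — Real power: P = Re(S) = 7.21 W.
Step 8 — Reactive power: Q = Im(S) = 10.57 VAR.
Step 9 — Apparent power: |S| = 12.79 VA.
Step 10 — Power factor: PF = P/|S| = 0.5636 (lagging).

(a) P = 7.21 W  (b) Q = 10.57 VAR  (c) S = 12.79 VA  (d) PF = 0.5636 (lagging)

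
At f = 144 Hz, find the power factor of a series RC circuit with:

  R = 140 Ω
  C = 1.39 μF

Step 1 — Angular frequency: ω = 2π·f = 2π·144 = 904.8 rad/s.
Step 2 — Component impedances:
  R: Z = R = 140 Ω
  C: Z = 1/(jωC) = -j/(ω·C) = 0 - j795.1 Ω
Step 3 — Series combination: Z_total = R + C = 140 - j795.1 Ω = 807.4∠-80.0° Ω.
Step 4 — Power factor: PF = cos(φ) = Re(Z)/|Z| = 140/807.4 = 0.1734.
Step 5 — Type: Im(Z) = -795.1 ⇒ leading (phase φ = -80.0°).

PF = 0.1734 (leading, φ = -80.0°)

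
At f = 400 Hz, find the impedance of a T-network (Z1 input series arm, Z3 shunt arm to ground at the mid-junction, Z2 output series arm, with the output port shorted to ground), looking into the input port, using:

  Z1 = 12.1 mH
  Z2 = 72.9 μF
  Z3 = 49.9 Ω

Step 1 — Angular frequency: ω = 2π·f = 2π·400 = 2513 rad/s.
Step 2 — Component impedances:
  Z1: Z = jωL = j·2513·0.0121 = 0 + j30.41 Ω
  Z2: Z = 1/(jωC) = -j/(ω·C) = 0 - j5.458 Ω
  Z3: Z = R = 49.9 Ω
Step 3 — With the output port shorted to ground, the output series arm Z2 runs from the junction to ground; the shunt arm Z3 also runs from the junction to ground. They appear in parallel: Z3 || Z2 = 0.5899 - j5.393 Ω.
Step 4 — Series with input arm Z1: Z_in = Z1 + (Z3 || Z2) = 0.5899 + j25.02 Ω = 25.02∠88.6° Ω.

Z = 0.5899 + j25.02 Ω = 25.02∠88.6° Ω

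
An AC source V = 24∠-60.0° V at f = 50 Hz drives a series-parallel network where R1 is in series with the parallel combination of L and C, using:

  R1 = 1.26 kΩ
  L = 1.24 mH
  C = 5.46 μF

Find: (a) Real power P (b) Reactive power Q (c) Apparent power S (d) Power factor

Step 1 — Angular frequency: ω = 2π·f = 2π·50 = 314.2 rad/s.
Step 2 — Component impedances:
  R1: Z = R = 1260 Ω
  L: Z = jωL = j·314.2·0.00124 = 0 + j0.3896 Ω
  C: Z = 1/(jωC) = -j/(ω·C) = 0 - j583 Ω
Step 3 — Parallel branch: L || C = 1/(1/L + 1/C) = 0 + j0.3898 Ω.
Step 4 — Series with R1: Z_total = R1 + (L || C) = 1260 + j0.3898 Ω = 1260∠0.0° Ω.
Step 5 — Source phasor: V = 24∠-60.0° V = 12 - j20.78 V.
Step 6 — Current: I = V / Z = 0.009519 - j0.0165 A = 0.01905∠-60.0° A.
Step 7 — Complex power: S = V·I* = 0.4571 + j0.0001414 VA.
Step 8 — Real power: P = Re(S) = 0.4571 W.
Step 9 — Reactive power: Q = Im(S) = 0.0001414 VAR.
Step 10 — Apparent power: |S| = 0.4571 VA.
Step 11 — Power factor: PF = P/|S| = 1 (lagging).

(a) P = 0.4571 W  (b) Q = 0.0001414 VAR  (c) S = 0.4571 VA  (d) PF = 1 (lagging)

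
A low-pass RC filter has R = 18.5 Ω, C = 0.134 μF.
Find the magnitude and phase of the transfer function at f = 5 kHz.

Step 1 — Angular frequency: ω = 2π·5000 = 3.142e+04 rad/s.
Step 2 — Transfer function: H(jω) = 1/(1 + jωRC).
Step 3 — Denominator: 1 + jωRC = 1 + j·3.142e+04·18.5·1.34e-07 = 1 + j0.07788.
Step 4 — H = 0.994 - j0.07741.
Step 5 — Magnitude: |H| = 0.997 (-0.0 dB); phase: φ = -4.5°.

|H| = 0.997 (-0.0 dB), φ = -4.5°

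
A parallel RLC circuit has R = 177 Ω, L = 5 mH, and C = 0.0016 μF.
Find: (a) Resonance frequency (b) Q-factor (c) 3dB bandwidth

Step 1 — Resonance: ω₀ = 1/√(LC) = 1/√(0.005·1.6e-09) = 3.536e+05 rad/s.
Step 2 — f₀ = ω₀/(2π) = 5.627e+04 Hz.
Step 3 — Parallel Q: Q = R/(ω₀L) = 177/(3.536e+05·0.005) = 0.1001.
Step 4 — Bandwidth: Δω = ω₀/Q = 3.531e+06 rad/s; BW = Δω/(2π) = 5.62e+05 Hz.

(a) f₀ = 5.627e+04 Hz  (b) Q = 0.1001  (c) BW = 5.62e+05 Hz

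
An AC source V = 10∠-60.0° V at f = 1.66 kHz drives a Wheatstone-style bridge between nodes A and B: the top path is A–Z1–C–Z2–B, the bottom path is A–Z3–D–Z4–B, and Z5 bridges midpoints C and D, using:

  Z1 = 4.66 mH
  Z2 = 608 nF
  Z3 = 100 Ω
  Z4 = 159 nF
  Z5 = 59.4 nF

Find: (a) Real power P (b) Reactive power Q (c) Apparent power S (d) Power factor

Step 1 — Angular frequency: ω = 2π·f = 2π·1660 = 1.043e+04 rad/s.
Step 2 — Component impedances:
  Z1: Z = jωL = j·1.043e+04·0.00466 = 0 + j48.6 Ω
  Z2: Z = 1/(jωC) = -j/(ω·C) = 0 - j157.7 Ω
  Z3: Z = R = 100 Ω
  Z4: Z = 1/(jωC) = -j/(ω·C) = 0 - j603 Ω
  Z5: Z = 1/(jωC) = -j/(ω·C) = 0 - j1614 Ω
Step 3 — Bridge requires nodal analysis (the Z5 bridge couples midpoints C and D, so the two paths cannot be reduced to a simple series/parallel combination). Setting node B to ground and injecting 1 A at node A, the 3-node admittance system at A, C, D solves to V_A = Z_AB = 1.496 - j91.61 Ω = 91.62∠-89.1° Ω.
Step 4 — Source phasor: V = 10∠-60.0° V = 5 - j8.66 V.
Step 5 — Current: I = V / Z = 0.0954 + j0.05302 A = 0.1091∠29.1° A.
Step 6 — Complex power: S = V·I* = 0.01782 - j1.091 VA.
Step 7 — Real power: P = Re(S) = 0.01782 W.
Step 8 — Reactive power: Q = Im(S) = -1.091 VAR.
Step 9 — Apparent power: |S| = 1.091 VA.
Step 10 — Power factor: PF = P/|S| = 0.01632 (leading).

(a) P = 0.01782 W  (b) Q = -1.091 VAR  (c) S = 1.091 VA  (d) PF = 0.01632 (leading)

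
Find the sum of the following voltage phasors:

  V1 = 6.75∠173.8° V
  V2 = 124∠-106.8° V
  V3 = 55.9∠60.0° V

Step 1 — Convert each phasor to rectangular form:
  V1 = 6.75·(cos(173.8°) + j·sin(173.8°)) = -6.711 + j0.729 V
  V2 = 124·(cos(-106.8°) + j·sin(-106.8°)) = -35.84 - j118.7 V
  V3 = 55.9·(cos(60.0°) + j·sin(60.0°)) = 27.95 + j48.41 V
Step 2 — Sum components: V_total = -14.6 - j69.57 V.
Step 3 — Convert to polar: |V_total| = 71.08 V, ∠V_total = -101.9°.

V_total = 71.08∠-101.9° V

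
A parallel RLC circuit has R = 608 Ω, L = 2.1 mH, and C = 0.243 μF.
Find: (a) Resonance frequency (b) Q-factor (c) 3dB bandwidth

Step 1 — Resonance: ω₀ = 1/√(LC) = 1/√(0.0021·2.43e-07) = 4.427e+04 rad/s.
Step 2 — f₀ = ω₀/(2π) = 7045 Hz.
Step 3 — Parallel Q: Q = R/(ω₀L) = 608/(4.427e+04·0.0021) = 6.54.
Step 4 — Bandwidth: Δω = ω₀/Q = 6768 rad/s; BW = Δω/(2π) = 1077 Hz.

(a) f₀ = 7045 Hz  (b) Q = 6.54  (c) BW = 1077 Hz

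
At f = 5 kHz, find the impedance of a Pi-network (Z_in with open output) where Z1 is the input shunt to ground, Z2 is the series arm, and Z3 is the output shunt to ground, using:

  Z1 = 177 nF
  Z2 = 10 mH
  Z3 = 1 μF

Step 1 — Angular frequency: ω = 2π·f = 2π·5000 = 3.142e+04 rad/s.
Step 2 — Component impedances:
  Z1: Z = 1/(jωC) = -j/(ω·C) = 0 - j179.8 Ω
  Z2: Z = jωL = j·3.142e+04·0.01 = 0 + j314.2 Ω
  Z3: Z = 1/(jωC) = -j/(ω·C) = 0 - j31.83 Ω
Step 3 — With open output, the series arm Z2 and the output shunt Z3 appear in series to ground: Z2 + Z3 = 0 + j282.3 Ω.
Step 4 — Parallel with input shunt Z1: Z_in = Z1 || (Z2 + Z3) = 0 - j495.4 Ω = 495.4∠-90.0° Ω.

Z = 0 - j495.4 Ω = 495.4∠-90.0° Ω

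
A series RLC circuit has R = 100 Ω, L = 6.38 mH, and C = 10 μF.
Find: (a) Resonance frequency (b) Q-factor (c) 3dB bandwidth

Step 1 — Resonance: ω₀ = 1/√(LC) = 1/√(0.00638·1e-05) = 3959 rad/s.
Step 2 — f₀ = ω₀/(2π) = 630.1 Hz.
Step 3 — Series Q: Q = ω₀L/R = 3959·0.00638/100 = 0.2526.
Step 4 — Bandwidth: Δω = ω₀/Q = 1.567e+04 rad/s; BW = Δω/(2π) = 2495 Hz.

(a) f₀ = 630.1 Hz  (b) Q = 0.2526  (c) BW = 2495 Hz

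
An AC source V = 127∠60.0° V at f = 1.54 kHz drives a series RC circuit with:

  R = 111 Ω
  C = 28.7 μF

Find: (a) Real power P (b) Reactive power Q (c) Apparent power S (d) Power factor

Step 1 — Angular frequency: ω = 2π·f = 2π·1540 = 9676 rad/s.
Step 2 — Component impedances:
  R: Z = R = 111 Ω
  C: Z = 1/(jωC) = -j/(ω·C) = 0 - j3.601 Ω
Step 3 — Series combination: Z_total = R + C = 111 - j3.601 Ω = 111.1∠-1.9° Ω.
Step 4 — Source phasor: V = 127∠60.0° V = 63.5 + j110 V.
Step 5 — Current: I = V / Z = 0.5394 + j1.008 A = 1.144∠61.9° A.
Step 6 — Complex power: S = V·I* = 145.2 - j4.709 VA.
Step 7 — Real power: P = Re(S) = 145.2 W.
Step 8 — Reactive power: Q = Im(S) = -4.709 VAR.
Step 9 — Apparent power: |S| = 145.2 VA.
Step 10 — Power factor: PF = P/|S| = 0.9995 (leading).

(a) P = 145.2 W  (b) Q = -4.709 VAR  (c) S = 145.2 VA  (d) PF = 0.9995 (leading)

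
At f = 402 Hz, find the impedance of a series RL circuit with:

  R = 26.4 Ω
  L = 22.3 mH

Step 1 — Angular frequency: ω = 2π·f = 2π·402 = 2526 rad/s.
Step 2 — Component impedances:
  R: Z = R = 26.4 Ω
  L: Z = jωL = j·2526·0.0223 = 0 + j56.33 Ω
Step 3 — Series combination: Z_total = R + L = 26.4 + j56.33 Ω = 62.21∠64.9° Ω.

Z = 26.4 + j56.33 Ω = 62.21∠64.9° Ω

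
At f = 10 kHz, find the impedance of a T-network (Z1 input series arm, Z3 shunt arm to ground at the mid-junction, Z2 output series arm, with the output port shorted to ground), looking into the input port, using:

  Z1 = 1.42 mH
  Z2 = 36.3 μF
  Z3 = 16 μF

Step 1 — Angular frequency: ω = 2π·f = 2π·1e+04 = 6.283e+04 rad/s.
Step 2 — Component impedances:
  Z1: Z = jωL = j·6.283e+04·0.00142 = 0 + j89.22 Ω
  Z2: Z = 1/(jωC) = -j/(ω·C) = 0 - j0.4384 Ω
  Z3: Z = 1/(jωC) = -j/(ω·C) = 0 - j0.9947 Ω
Step 3 — With the output port shorted to ground, the output series arm Z2 runs from the junction to ground; the shunt arm Z3 also runs from the junction to ground. They appear in parallel: Z3 || Z2 = 0 - j0.3043 Ω.
Step 4 — Series with input arm Z1: Z_in = Z1 + (Z3 || Z2) = 0 + j88.92 Ω = 88.92∠90.0° Ω.

Z = 0 + j88.92 Ω = 88.92∠90.0° Ω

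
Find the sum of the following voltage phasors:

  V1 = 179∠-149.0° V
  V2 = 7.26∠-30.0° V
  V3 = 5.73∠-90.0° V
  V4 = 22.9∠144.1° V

Step 1 — Convert each phasor to rectangular form:
  V1 = 179·(cos(-149.0°) + j·sin(-149.0°)) = -153.4 - j92.19 V
  V2 = 7.26·(cos(-30.0°) + j·sin(-30.0°)) = 6.287 - j3.63 V
  V3 = 5.73·(cos(-90.0°) + j·sin(-90.0°)) = 0 - j5.73 V
  V4 = 22.9·(cos(144.1°) + j·sin(144.1°)) = -18.55 + j13.43 V
Step 2 — Sum components: V_total = -165.7 - j88.12 V.
Step 3 — Convert to polar: |V_total| = 187.7 V, ∠V_total = -152.0°.

V_total = 187.7∠-152.0° V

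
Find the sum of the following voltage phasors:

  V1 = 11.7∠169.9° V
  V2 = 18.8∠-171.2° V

Step 1 — Convert each phasor to rectangular form:
  V1 = 11.7·(cos(169.9°) + j·sin(169.9°)) = -11.52 + j2.052 V
  V2 = 18.8·(cos(-171.2°) + j·sin(-171.2°)) = -18.58 - j2.876 V
Step 2 — Sum components: V_total = -30.1 - j0.8243 V.
Step 3 — Convert to polar: |V_total| = 30.11 V, ∠V_total = -178.4°.

V_total = 30.11∠-178.4° V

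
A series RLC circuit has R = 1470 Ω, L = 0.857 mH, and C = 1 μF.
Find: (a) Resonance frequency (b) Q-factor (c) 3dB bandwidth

Step 1 — Resonance: ω₀ = 1/√(LC) = 1/√(0.000857·1e-06) = 3.416e+04 rad/s.
Step 2 — f₀ = ω₀/(2π) = 5437 Hz.
Step 3 — Series Q: Q = ω₀L/R = 3.416e+04·0.000857/1470 = 0.01991.
Step 4 — Bandwidth: Δω = ω₀/Q = 1.715e+06 rad/s; BW = Δω/(2π) = 2.73e+05 Hz.

(a) f₀ = 5437 Hz  (b) Q = 0.01991  (c) BW = 2.73e+05 Hz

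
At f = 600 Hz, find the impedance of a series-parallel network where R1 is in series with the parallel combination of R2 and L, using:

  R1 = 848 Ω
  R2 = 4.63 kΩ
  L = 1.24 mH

Step 1 — Angular frequency: ω = 2π·f = 2π·600 = 3770 rad/s.
Step 2 — Component impedances:
  R1: Z = R = 848 Ω
  R2: Z = R = 4630 Ω
  L: Z = jωL = j·3770·0.00124 = 0 + j4.675 Ω
Step 3 — Parallel branch: R2 || L = 1/(1/R2 + 1/L) = 0.00472 + j4.675 Ω.
Step 4 — Series with R1: Z_total = R1 + (R2 || L) = 848 + j4.675 Ω = 848∠0.3° Ω.

Z = 848 + j4.675 Ω = 848∠0.3° Ω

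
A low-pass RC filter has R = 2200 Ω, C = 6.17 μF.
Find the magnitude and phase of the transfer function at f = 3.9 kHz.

Step 1 — Angular frequency: ω = 2π·3900 = 2.45e+04 rad/s.
Step 2 — Transfer function: H(jω) = 1/(1 + jωRC).
Step 3 — Denominator: 1 + jωRC = 1 + j·2.45e+04·2200·6.17e-06 = 1 + j332.6.
Step 4 — H = 9.038e-06 - j0.003006.
Step 5 — Magnitude: |H| = 0.003006 (-50.4 dB); phase: φ = -89.8°.

|H| = 0.003006 (-50.4 dB), φ = -89.8°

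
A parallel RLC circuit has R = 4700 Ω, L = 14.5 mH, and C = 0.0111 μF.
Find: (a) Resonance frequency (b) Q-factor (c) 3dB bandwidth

Step 1 — Resonance: ω₀ = 1/√(LC) = 1/√(0.0145·1.11e-08) = 7.882e+04 rad/s.
Step 2 — f₀ = ω₀/(2π) = 1.255e+04 Hz.
Step 3 — Parallel Q: Q = R/(ω₀L) = 4700/(7.882e+04·0.0145) = 4.112.
Step 4 — Bandwidth: Δω = ω₀/Q = 1.917e+04 rad/s; BW = Δω/(2π) = 3051 Hz.

(a) f₀ = 1.255e+04 Hz  (b) Q = 4.112  (c) BW = 3051 Hz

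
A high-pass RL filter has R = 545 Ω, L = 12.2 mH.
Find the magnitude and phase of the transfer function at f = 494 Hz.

Step 1 — Angular frequency: ω = 2π·494 = 3104 rad/s.
Step 2 — Transfer function: H(jω) = jωL/(R + jωL).
Step 3 — Numerator jωL = j·37.87; denominator R + jωL = 545 + j37.87.
Step 4 — H = 0.004805 + j0.06915.
Step 5 — Magnitude: |H| = 0.06931 (-23.2 dB); phase: φ = 86.0°.

|H| = 0.06931 (-23.2 dB), φ = 86.0°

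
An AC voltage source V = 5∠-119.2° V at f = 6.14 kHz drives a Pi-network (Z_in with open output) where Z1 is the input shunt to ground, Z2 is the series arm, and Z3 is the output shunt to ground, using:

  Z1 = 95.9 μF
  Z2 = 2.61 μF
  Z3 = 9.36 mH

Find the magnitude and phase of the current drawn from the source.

Step 1 — Angular frequency: ω = 2π·f = 2π·6140 = 3.858e+04 rad/s.
Step 2 — Component impedances:
  Z1: Z = 1/(jωC) = -j/(ω·C) = 0 - j0.2703 Ω
  Z2: Z = 1/(jωC) = -j/(ω·C) = 0 - j9.931 Ω
  Z3: Z = jωL = j·3.858e+04·0.00936 = 0 + j361.1 Ω
Step 3 — With open output, the series arm Z2 and the output shunt Z3 appear in series to ground: Z2 + Z3 = 0 + j351.2 Ω.
Step 4 — Parallel with input shunt Z1: Z_in = Z1 || (Z2 + Z3) = 0 - j0.2705 Ω = 0.2705∠-90.0° Ω.
Step 5 — Source phasor: V = 5∠-119.2° V = -2.439 - j4.365 V.
Step 6 — Ohm's law: I = V / Z_total = (-2.439 - j4.365) / (0 - j0.2705) = 16.14 - j9.018 A.
Step 7 — Convert to polar: |I| = 18.48 A, ∠I = -29.2°.

I = 18.48∠-29.2° A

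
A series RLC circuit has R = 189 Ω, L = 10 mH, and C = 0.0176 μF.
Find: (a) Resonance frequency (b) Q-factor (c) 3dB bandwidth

Step 1 — Resonance condition Im(Z)=0 gives ω₀ = 1/√(LC).
Step 2 — ω₀ = 1/√(0.01·1.76e-08) = 7.538e+04 rad/s.
Step 3 — f₀ = ω₀/(2π) = 1.2e+04 Hz.
Step 4 — Series Q: Q = ω₀L/R = 7.538e+04·0.01/189 = 3.988.
Step 5 — 3dB bandwidth: Δω = ω₀/Q = 1.89e+04 rad/s; BW = Δω/(2π) = 3008 Hz.

(a) f₀ = 1.2e+04 Hz  (b) Q = 3.988  (c) BW = 3008 Hz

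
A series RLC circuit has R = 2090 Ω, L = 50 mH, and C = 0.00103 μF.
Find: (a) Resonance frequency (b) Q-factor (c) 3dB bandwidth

Step 1 — Resonance condition Im(Z)=0 gives ω₀ = 1/√(LC).
Step 2 — ω₀ = 1/√(0.05·1.03e-09) = 1.393e+05 rad/s.
Step 3 — f₀ = ω₀/(2π) = 2.218e+04 Hz.
Step 4 — Series Q: Q = ω₀L/R = 1.393e+05·0.05/2090 = 3.334.
Step 5 — 3dB bandwidth: Δω = ω₀/Q = 4.18e+04 rad/s; BW = Δω/(2π) = 6653 Hz.

(a) f₀ = 2.218e+04 Hz  (b) Q = 3.334  (c) BW = 6653 Hz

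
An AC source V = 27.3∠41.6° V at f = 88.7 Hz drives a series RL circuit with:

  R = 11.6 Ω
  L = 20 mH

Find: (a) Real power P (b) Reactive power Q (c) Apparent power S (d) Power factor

Step 1 — Angular frequency: ω = 2π·f = 2π·88.7 = 557.3 rad/s.
Step 2 — Component impedances:
  R: Z = R = 11.6 Ω
  L: Z = jωL = j·557.3·0.02 = 0 + j11.15 Ω
Step 3 — Series combination: Z_total = R + L = 11.6 + j11.15 Ω = 16.09∠43.9° Ω.
Step 4 — Source phasor: V = 27.3∠41.6° V = 20.41 + j18.13 V.
Step 5 — Current: I = V / Z = 1.696 - j0.06685 A = 1.697∠-2.3° A.
Step 6 — Complex power: S = V·I* = 33.41 + j32.1 VA.
Step 7 — Real power: P = Re(S) = 33.41 W.
Step 8 — Reactive power: Q = Im(S) = 32.1 VAR.
Step 9 — Apparent power: |S| = 46.33 VA.
Step 10 — Power factor: PF = P/|S| = 0.7211 (lagging).

(a) P = 33.41 W  (b) Q = 32.1 VAR  (c) S = 46.33 VA  (d) PF = 0.7211 (lagging)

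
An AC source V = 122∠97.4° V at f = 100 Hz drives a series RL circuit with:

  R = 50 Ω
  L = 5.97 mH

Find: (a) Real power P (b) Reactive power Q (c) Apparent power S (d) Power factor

Step 1 — Angular frequency: ω = 2π·f = 2π·100 = 628.3 rad/s.
Step 2 — Component impedances:
  R: Z = R = 50 Ω
  L: Z = jωL = j·628.3·0.00597 = 0 + j3.751 Ω
Step 3 — Series combination: Z_total = R + L = 50 + j3.751 Ω = 50.14∠4.3° Ω.
Step 4 — Source phasor: V = 122∠97.4° V = -15.71 + j121 V.
Step 5 — Current: I = V / Z = -0.132 + j2.43 A = 2.433∠93.1° A.
Step 6 — Complex power: S = V·I* = 296 + j22.21 VA.
Step 7 — Real power: P = Re(S) = 296 W.
Step 8 — Reactive power: Q = Im(S) = 22.21 VAR.
Step 9 — Apparent power: |S| = 296.8 VA.
Step 10 — Power factor: PF = P/|S| = 0.9972 (lagging).

(a) P = 296 W  (b) Q = 22.21 VAR  (c) S = 296.8 VA  (d) PF = 0.9972 (lagging)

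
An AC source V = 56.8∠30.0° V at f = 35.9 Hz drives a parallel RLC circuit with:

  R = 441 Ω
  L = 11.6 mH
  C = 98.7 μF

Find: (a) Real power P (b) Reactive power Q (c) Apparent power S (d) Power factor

Step 1 — Angular frequency: ω = 2π·f = 2π·35.9 = 225.6 rad/s.
Step 2 — Component impedances:
  R: Z = R = 441 Ω
  L: Z = jωL = j·225.6·0.0116 = 0 + j2.617 Ω
  C: Z = 1/(jωC) = -j/(ω·C) = 0 - j44.92 Ω
Step 3 — Parallel combination: 1/Z_total = 1/R + 1/L + 1/C; Z_total = 0.0175 + j2.778 Ω = 2.778∠89.6° Ω.
Step 4 — Source phasor: V = 56.8∠30.0° V = 49.19 + j28.4 V.
Step 5 — Current: I = V / Z = 10.33 - j17.64 A = 20.44∠-59.6° A.
Step 6 — Complex power: S = V·I* = 7.316 + j1161 VA.
Step 7 — Real power: P = Re(S) = 7.316 W.
Step 8 — Reactive power: Q = Im(S) = 1161 VAR.
Step 9 — Apparent power: |S| = 1161 VA.
Step 10 — Power factor: PF = P/|S| = 0.0063 (lagging).

(a) P = 7.316 W  (b) Q = 1161 VAR  (c) S = 1161 VA  (d) PF = 0.0063 (lagging)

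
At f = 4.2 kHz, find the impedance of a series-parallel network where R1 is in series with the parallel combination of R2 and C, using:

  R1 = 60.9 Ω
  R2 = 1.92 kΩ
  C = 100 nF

Step 1 — Angular frequency: ω = 2π·f = 2π·4200 = 2.639e+04 rad/s.
Step 2 — Component impedances:
  R1: Z = R = 60.9 Ω
  R2: Z = R = 1920 Ω
  C: Z = 1/(jωC) = -j/(ω·C) = 0 - j378.9 Ω
Step 3 — Parallel branch: R2 || C = 1/(1/R2 + 1/C) = 71.99 - j364.7 Ω.
Step 4 — Series with R1: Z_total = R1 + (R2 || C) = 132.9 - j364.7 Ω = 388.2∠-70.0° Ω.

Z = 132.9 - j364.7 Ω = 388.2∠-70.0° Ω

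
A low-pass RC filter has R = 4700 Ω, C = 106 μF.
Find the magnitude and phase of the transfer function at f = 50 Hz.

Step 1 — Angular frequency: ω = 2π·50 = 314.2 rad/s.
Step 2 — Transfer function: H(jω) = 1/(1 + jωRC).
Step 3 — Denominator: 1 + jωRC = 1 + j·314.2·4700·0.000106 = 1 + j156.5.
Step 4 — H = 4.082e-05 - j0.006389.
Step 5 — Magnitude: |H| = 0.006389 (-43.9 dB); phase: φ = -89.6°.

|H| = 0.006389 (-43.9 dB), φ = -89.6°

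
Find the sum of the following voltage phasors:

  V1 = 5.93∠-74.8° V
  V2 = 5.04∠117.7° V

Step 1 — Convert each phasor to rectangular form:
  V1 = 5.93·(cos(-74.8°) + j·sin(-74.8°)) = 1.555 - j5.723 V
  V2 = 5.04·(cos(117.7°) + j·sin(117.7°)) = -2.343 + j4.462 V
Step 2 — Sum components: V_total = -0.788 - j1.26 V.
Step 3 — Convert to polar: |V_total| = 1.486 V, ∠V_total = -122.0°.

V_total = 1.486∠-122.0° V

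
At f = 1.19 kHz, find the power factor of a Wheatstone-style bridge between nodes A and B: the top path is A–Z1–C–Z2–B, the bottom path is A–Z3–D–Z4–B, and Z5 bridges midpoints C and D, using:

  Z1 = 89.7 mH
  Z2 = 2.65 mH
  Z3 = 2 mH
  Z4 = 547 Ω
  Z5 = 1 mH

Step 1 — Angular frequency: ω = 2π·f = 2π·1190 = 7477 rad/s.
Step 2 — Component impedances:
  Z1: Z = jωL = j·7477·0.0897 = 0 + j670.7 Ω
  Z2: Z = jωL = j·7477·0.00265 = 0 + j19.81 Ω
  Z3: Z = jωL = j·7477·0.002 = 0 + j14.95 Ω
  Z4: Z = R = 547 Ω
  Z5: Z = jωL = j·7477·0.001 = 0 + j7.477 Ω
Step 3 — Bridge requires nodal analysis (the Z5 bridge couples midpoints C and D, so the two paths cannot be reduced to a simple series/parallel combination). Setting node B to ground and injecting 1 A at node A, the 3-node admittance system at A, C, D solves to V_A = Z_AB = 1.334 + j41.45 Ω = 41.47∠88.2° Ω.
Step 4 — Power factor: PF = cos(φ) = Re(Z)/|Z| = 1.334/41.47 = 0.03217.
Step 5 — Type: Im(Z) = 41.45 ⇒ lagging (phase φ = 88.2°).

PF = 0.03217 (lagging, φ = 88.2°)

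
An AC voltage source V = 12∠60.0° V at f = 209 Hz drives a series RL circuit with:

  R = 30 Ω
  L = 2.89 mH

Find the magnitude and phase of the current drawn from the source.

Step 1 — Angular frequency: ω = 2π·f = 2π·209 = 1313 rad/s.
Step 2 — Component impedances:
  R: Z = R = 30 Ω
  L: Z = jωL = j·1313·0.00289 = 0 + j3.795 Ω
Step 3 — Series combination: Z_total = R + L = 30 + j3.795 Ω = 30.24∠7.2° Ω.
Step 4 — Source phasor: V = 12∠60.0° V = 6 + j10.39 V.
Step 5 — Ohm's law: I = V / Z_total = (6 + j10.39) / (30 + j3.795) = 0.24 + j0.3161 A.
Step 6 — Convert to polar: |I| = 0.3968 A, ∠I = 52.8°.

I = 0.3968∠52.8° A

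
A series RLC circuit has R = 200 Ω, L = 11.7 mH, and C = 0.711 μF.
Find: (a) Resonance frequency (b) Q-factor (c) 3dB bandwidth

Step 1 — Resonance: ω₀ = 1/√(LC) = 1/√(0.0117·7.11e-07) = 1.096e+04 rad/s.
Step 2 — f₀ = ω₀/(2π) = 1745 Hz.
Step 3 — Series Q: Q = ω₀L/R = 1.096e+04·0.0117/200 = 0.6414.
Step 4 — Bandwidth: Δω = ω₀/Q = 1.709e+04 rad/s; BW = Δω/(2π) = 2721 Hz.

(a) f₀ = 1745 Hz  (b) Q = 0.6414  (c) BW = 2721 Hz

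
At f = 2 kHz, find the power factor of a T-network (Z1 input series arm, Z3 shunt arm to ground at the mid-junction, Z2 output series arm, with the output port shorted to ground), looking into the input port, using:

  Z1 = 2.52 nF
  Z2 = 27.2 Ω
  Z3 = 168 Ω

Step 1 — Angular frequency: ω = 2π·f = 2π·2000 = 1.257e+04 rad/s.
Step 2 — Component impedances:
  Z1: Z = 1/(jωC) = -j/(ω·C) = 0 - j3.158e+04 Ω
  Z2: Z = R = 27.2 Ω
  Z3: Z = R = 168 Ω
Step 3 — With the output port shorted to ground, the output series arm Z2 runs from the junction to ground; the shunt arm Z3 also runs from the junction to ground. They appear in parallel: Z3 || Z2 = 23.41 Ω.
Step 4 — Series with input arm Z1: Z_in = Z1 + (Z3 || Z2) = 23.41 - j3.158e+04 Ω = 3.158e+04∠-90.0° Ω.
Step 5 — Power factor: PF = cos(φ) = Re(Z)/|Z| = 23.41/3.158e+04 = 0.0007413.
Step 6 — Type: Im(Z) = -3.158e+04 ⇒ leading (phase φ = -90.0°).

PF = 0.0007413 (leading, φ = -90.0°)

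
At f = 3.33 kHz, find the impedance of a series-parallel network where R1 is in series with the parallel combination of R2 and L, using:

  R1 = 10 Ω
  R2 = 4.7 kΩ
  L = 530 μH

Step 1 — Angular frequency: ω = 2π·f = 2π·3330 = 2.092e+04 rad/s.
Step 2 — Component impedances:
  R1: Z = R = 10 Ω
  R2: Z = R = 4700 Ω
  L: Z = jωL = j·2.092e+04·0.00053 = 0 + j11.09 Ω
Step 3 — Parallel branch: R2 || L = 1/(1/R2 + 1/L) = 0.02616 + j11.09 Ω.
Step 4 — Series with R1: Z_total = R1 + (R2 || L) = 10.03 + j11.09 Ω = 14.95∠47.9° Ω.

Z = 10.03 + j11.09 Ω = 14.95∠47.9° Ω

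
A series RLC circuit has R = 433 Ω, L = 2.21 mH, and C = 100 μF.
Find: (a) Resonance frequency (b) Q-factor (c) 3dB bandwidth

Step 1 — Resonance: ω₀ = 1/√(LC) = 1/√(0.00221·0.0001) = 2127 rad/s.
Step 2 — f₀ = ω₀/(2π) = 338.6 Hz.
Step 3 — Series Q: Q = ω₀L/R = 2127·0.00221/433 = 0.01086.
Step 4 — Bandwidth: Δω = ω₀/Q = 1.959e+05 rad/s; BW = Δω/(2π) = 3.118e+04 Hz.

(a) f₀ = 338.6 Hz  (b) Q = 0.01086  (c) BW = 3.118e+04 Hz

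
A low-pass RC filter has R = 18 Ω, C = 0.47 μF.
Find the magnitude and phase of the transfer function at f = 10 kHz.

Step 1 — Angular frequency: ω = 2π·1e+04 = 6.283e+04 rad/s.
Step 2 — Transfer function: H(jω) = 1/(1 + jωRC).
Step 3 — Denominator: 1 + jωRC = 1 + j·6.283e+04·18·4.7e-07 = 1 + j0.5316.
Step 4 — H = 0.7797 - j0.4145.
Step 5 — Magnitude: |H| = 0.883 (-1.1 dB); phase: φ = -28.0°.

|H| = 0.883 (-1.1 dB), φ = -28.0°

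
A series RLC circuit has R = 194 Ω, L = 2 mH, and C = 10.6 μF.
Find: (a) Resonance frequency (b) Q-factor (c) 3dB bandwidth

Step 1 — Resonance: ω₀ = 1/√(LC) = 1/√(0.002·1.06e-05) = 6868 rad/s.
Step 2 — f₀ = ω₀/(2π) = 1093 Hz.
Step 3 — Series Q: Q = ω₀L/R = 6868·0.002/194 = 0.0708.
Step 4 — Bandwidth: Δω = ω₀/Q = 9.7e+04 rad/s; BW = Δω/(2π) = 1.544e+04 Hz.

(a) f₀ = 1093 Hz  (b) Q = 0.0708  (c) BW = 1.544e+04 Hz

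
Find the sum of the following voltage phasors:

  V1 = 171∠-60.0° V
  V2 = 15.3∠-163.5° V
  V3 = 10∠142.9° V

Step 1 — Convert each phasor to rectangular form:
  V1 = 171·(cos(-60.0°) + j·sin(-60.0°)) = 85.5 - j148.1 V
  V2 = 15.3·(cos(-163.5°) + j·sin(-163.5°)) = -14.67 - j4.345 V
  V3 = 10·(cos(142.9°) + j·sin(142.9°)) = -7.976 + j6.032 V
Step 2 — Sum components: V_total = 62.85 - j146.4 V.
Step 3 — Convert to polar: |V_total| = 159.3 V, ∠V_total = -66.8°.

V_total = 159.3∠-66.8° V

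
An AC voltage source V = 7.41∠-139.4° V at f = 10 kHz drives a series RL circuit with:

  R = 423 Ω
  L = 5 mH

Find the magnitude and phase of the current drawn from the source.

Step 1 — Angular frequency: ω = 2π·f = 2π·1e+04 = 6.283e+04 rad/s.
Step 2 — Component impedances:
  R: Z = R = 423 Ω
  L: Z = jωL = j·6.283e+04·0.005 = 0 + j314.2 Ω
Step 3 — Series combination: Z_total = R + L = 423 + j314.2 Ω = 526.9∠36.6° Ω.
Step 4 — Source phasor: V = 7.41∠-139.4° V = -5.626 - j4.822 V.
Step 5 — Ohm's law: I = V / Z_total = (-5.626 - j4.822) / (423 + j314.2) = -0.01403 - j0.0009808 A.
Step 6 — Convert to polar: |I| = 0.01406 A, ∠I = -176.0°.

I = 0.01406∠-176.0° A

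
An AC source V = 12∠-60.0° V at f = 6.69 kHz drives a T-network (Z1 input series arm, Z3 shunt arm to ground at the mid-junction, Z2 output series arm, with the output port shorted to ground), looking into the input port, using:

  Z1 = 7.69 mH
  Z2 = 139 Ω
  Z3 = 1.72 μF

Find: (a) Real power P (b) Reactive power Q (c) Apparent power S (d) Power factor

Step 1 — Angular frequency: ω = 2π·f = 2π·6690 = 4.203e+04 rad/s.
Step 2 — Component impedances:
  Z1: Z = jωL = j·4.203e+04·0.00769 = 0 + j323.2 Ω
  Z2: Z = R = 139 Ω
  Z3: Z = 1/(jωC) = -j/(ω·C) = 0 - j13.83 Ω
Step 3 — With the output port shorted to ground, the output series arm Z2 runs from the junction to ground; the shunt arm Z3 also runs from the junction to ground. They appear in parallel: Z3 || Z2 = 1.363 - j13.7 Ω.
Step 4 — Series with input arm Z1: Z_in = Z1 + (Z3 || Z2) = 1.363 + j309.5 Ω = 309.6∠89.7° Ω.
Step 5 — Source phasor: V = 12∠-60.0° V = 6 - j10.39 V.
Step 6 — Current: I = V / Z = -0.03349 - j0.01953 A = 0.03877∠-149.7° A.
Step 7 — Complex power: S = V·I* = 0.002048 + j0.4652 VA.
Step 8 — Real power: P = Re(S) = 0.002048 W.
Step 9 — Reactive power: Q = Im(S) = 0.4652 VAR.
Step 10 — Apparent power: |S| = 0.4652 VA.
Step 11 — Power factor: PF = P/|S| = 0.004403 (lagging).

(a) P = 0.002048 W  (b) Q = 0.4652 VAR  (c) S = 0.4652 VA  (d) PF = 0.004403 (lagging)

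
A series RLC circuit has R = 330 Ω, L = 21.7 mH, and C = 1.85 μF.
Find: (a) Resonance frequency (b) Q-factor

Step 1 — Resonance condition Im(Z)=0 gives ω₀ = 1/√(LC).
Step 2 — ω₀ = 1/√(0.0217·1.85e-06) = 4991 rad/s.
Step 3 — f₀ = ω₀/(2π) = 794.3 Hz.
Step 4 — Series Q: Q = ω₀L/R = 4991·0.0217/330 = 0.3282.

(a) f₀ = 794.3 Hz  (b) Q = 0.3282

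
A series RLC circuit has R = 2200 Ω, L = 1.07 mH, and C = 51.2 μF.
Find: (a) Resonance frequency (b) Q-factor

Step 1 — Resonance condition Im(Z)=0 gives ω₀ = 1/√(LC).
Step 2 — ω₀ = 1/√(0.00107·5.12e-05) = 4272 rad/s.
Step 3 — f₀ = ω₀/(2π) = 680 Hz.
Step 4 — Series Q: Q = ω₀L/R = 4272·0.00107/2200 = 0.002078.

(a) f₀ = 680 Hz  (b) Q = 0.002078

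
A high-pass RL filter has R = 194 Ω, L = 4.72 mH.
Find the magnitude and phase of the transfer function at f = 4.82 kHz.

Step 1 — Angular frequency: ω = 2π·4820 = 3.028e+04 rad/s.
Step 2 — Transfer function: H(jω) = jωL/(R + jωL).
Step 3 — Numerator jωL = j·142.9; denominator R + jωL = 194 + j142.9.
Step 4 — H = 0.3519 + j0.4776.
Step 5 — Magnitude: |H| = 0.5932 (-4.5 dB); phase: φ = 53.6°.

|H| = 0.5932 (-4.5 dB), φ = 53.6°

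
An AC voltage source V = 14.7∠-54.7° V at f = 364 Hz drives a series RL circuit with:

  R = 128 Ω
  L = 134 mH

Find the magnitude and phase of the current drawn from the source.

Step 1 — Angular frequency: ω = 2π·f = 2π·364 = 2287 rad/s.
Step 2 — Component impedances:
  R: Z = R = 128 Ω
  L: Z = jωL = j·2287·0.134 = 0 + j306.5 Ω
Step 3 — Series combination: Z_total = R + L = 128 + j306.5 Ω = 332.1∠67.3° Ω.
Step 4 — Source phasor: V = 14.7∠-54.7° V = 8.495 - j12 V.
Step 5 — Ohm's law: I = V / Z_total = (8.495 - j12) / (128 + j306.5) = -0.02348 - j0.03752 A.
Step 6 — Convert to polar: |I| = 0.04426 A, ∠I = -122.0°.

I = 0.04426∠-122.0° A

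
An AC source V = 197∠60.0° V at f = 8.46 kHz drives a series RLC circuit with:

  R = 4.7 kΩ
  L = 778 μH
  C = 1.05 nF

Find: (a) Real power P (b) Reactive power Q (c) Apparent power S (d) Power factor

Step 1 — Angular frequency: ω = 2π·f = 2π·8460 = 5.316e+04 rad/s.
Step 2 — Component impedances:
  R: Z = R = 4700 Ω
  L: Z = jωL = j·5.316e+04·0.000778 = 0 + j41.36 Ω
  C: Z = 1/(jωC) = -j/(ω·C) = 0 - j1.792e+04 Ω
Step 3 — Series combination: Z_total = R + L + C = 4700 - j1.788e+04 Ω = 1.848e+04∠-75.3° Ω.
Step 4 — Source phasor: V = 197∠60.0° V = 98.5 + j170.6 V.
Step 5 — Current: I = V / Z = -0.007572 + j0.007501 A = 0.01066∠135.3° A.
Step 6 — Complex power: S = V·I* = 0.5339 - j2.031 VA.
Step 7 — Real power: P = Re(S) = 0.5339 W.
Step 8 — Reactive power: Q = Im(S) = -2.031 VAR.
Step 9 — Apparent power: |S| = 2.1 VA.
Step 10 — Power factor: PF = P/|S| = 0.2543 (leading).

(a) P = 0.5339 W  (b) Q = -2.031 VAR  (c) S = 2.1 VA  (d) PF = 0.2543 (leading)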